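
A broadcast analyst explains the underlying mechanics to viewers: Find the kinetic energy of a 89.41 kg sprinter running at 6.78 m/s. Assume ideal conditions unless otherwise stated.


KE = 0.5 * m * v^2
KE = 0.5 * 89.41 * 6.78^2
KE = 0.5 * 89.41 * 45.9684 = 2055.0173 J

2055.0173 J


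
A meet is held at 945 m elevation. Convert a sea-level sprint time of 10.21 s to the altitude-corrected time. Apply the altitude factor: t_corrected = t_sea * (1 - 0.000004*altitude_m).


Correction factor = 1 - 0.000004 * 945 = 0.99622
t_corrected = t_sea * factor = 10.21 * 0.99622
t_corrected = 10.1714 s

10.1714 s


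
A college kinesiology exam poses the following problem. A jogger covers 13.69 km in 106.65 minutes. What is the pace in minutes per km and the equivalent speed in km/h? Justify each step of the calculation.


Pace = time / distance = 106.65 min / 13.69 km = 7.7904 min/km
Speed = distance / time_in_hours = 13.69 / 1.7775 hr
Speed = 7.7018 km/h

7.7904 min/km, 7.7018 km/h


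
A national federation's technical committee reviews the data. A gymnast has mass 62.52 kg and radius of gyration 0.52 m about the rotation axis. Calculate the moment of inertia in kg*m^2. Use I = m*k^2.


I = m * k^2
I = 62.52 * 0.52^2
I = 62.52 * 0.2704 = 16.9054 kg*m^2

16.9054 kg*m^2


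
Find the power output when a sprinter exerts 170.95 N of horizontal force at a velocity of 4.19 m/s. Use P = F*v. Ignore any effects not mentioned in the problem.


P = F * v
P = 170.95 * 4.19
P = 716.2805 W

716.2805 W


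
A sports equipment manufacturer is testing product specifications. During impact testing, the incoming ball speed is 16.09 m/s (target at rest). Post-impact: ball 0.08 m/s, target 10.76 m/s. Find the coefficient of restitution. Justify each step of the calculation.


e = (v2_after - v1_after) / (v1_before - v2_before)
Numerator = 10.76 - 0.08 = 10.68
Denominator = 16.09 - 0 = 16.09
e = 10.68 / 16.09 = 0.6638

0.6638


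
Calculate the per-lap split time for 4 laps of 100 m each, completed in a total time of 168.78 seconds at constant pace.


Split time = total_time / n_laps = 168.78 / 4
Split time = 42.195 s per lap

42.195 s


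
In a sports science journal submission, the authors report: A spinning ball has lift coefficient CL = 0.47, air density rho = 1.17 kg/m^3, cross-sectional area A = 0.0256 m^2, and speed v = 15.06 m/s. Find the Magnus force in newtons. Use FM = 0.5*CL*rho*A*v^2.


FM = 0.5 * CL * rho * A * v^2
FM = 0.5 * 0.47 * 1.17 * 0.0256 * 15.06^2
v^2 = 226.8036
FM = 0.5 * 0.47 * 1.17 * 0.0256 * 226.8036 = 1.5964 N

1.5964 N


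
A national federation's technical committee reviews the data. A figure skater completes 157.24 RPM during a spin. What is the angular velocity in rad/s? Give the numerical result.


omega = RPM * 2 * pi / 60
omega = 157.24 * 2 * 3.14159 / 60
omega = 987.9681 / 60 = 16.4661 rad/s

16.4661 rad/s


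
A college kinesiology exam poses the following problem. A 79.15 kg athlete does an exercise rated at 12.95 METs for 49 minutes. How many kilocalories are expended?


kcal = MET * mass * time_hr
Convert time: 49 min = 0.8167 hr
kcal = 12.95 * 79.15 * 0.8167
kcal = 837.0772 kcal

837.0772 kcal


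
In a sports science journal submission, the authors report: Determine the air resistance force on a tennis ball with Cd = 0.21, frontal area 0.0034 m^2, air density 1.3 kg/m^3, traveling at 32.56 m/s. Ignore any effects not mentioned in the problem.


Fd = 0.5 * Cd * rho * A * v^2
Fd = 0.5 * 0.21 * 1.3 * 0.0034 * 32.56^2
v^2 = 1060.1536
Fd = 0.5 * 0.21 * 1.3 * 0.0034 * 1060.1536 = 0.492 N

0.492 N


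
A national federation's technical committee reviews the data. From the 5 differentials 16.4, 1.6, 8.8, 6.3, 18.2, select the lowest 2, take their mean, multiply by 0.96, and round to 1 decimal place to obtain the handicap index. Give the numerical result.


All differentials: 16.4, 1.6, 8.8, 6.3, 18.2
Sorted: 1.6, 6.3, 8.8, 16.4, 18.2
Best 2: 1.6, 6.3
Average of best = 7.9 / 2 = 3.95
Raw index = 3.95 * 0.96 = 3.792
Handicap index = round(3.792, 1) = 3.8

3.8


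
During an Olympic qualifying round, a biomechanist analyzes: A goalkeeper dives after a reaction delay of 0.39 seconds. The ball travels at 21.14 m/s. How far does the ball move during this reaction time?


d = v * t
d = 21.14 * 0.39
d = 8.2446 m

8.2446 m


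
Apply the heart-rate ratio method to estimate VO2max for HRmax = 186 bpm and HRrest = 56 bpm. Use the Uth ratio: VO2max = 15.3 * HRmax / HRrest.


VO2max = 15.3 * HRmax / HRrest
VO2max = 15.3 * 186 / 56
VO2max = 2845.8 / 56 = 50.8179 mL/kg/min

50.8179 mL/kg/min


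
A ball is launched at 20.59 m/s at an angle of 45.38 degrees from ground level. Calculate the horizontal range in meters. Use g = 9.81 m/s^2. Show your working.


R = v^2 * sin(2*theta) / g
Convert angle to radians: theta = 45.38 deg = 0.792 rad
sin(2*theta) = sin(1.5841) = 0.9999
R = 20.59^2 * 0.9999 / 9.81
R = 423.9481 * 0.9999 / 9.81 = 43.2121 m

43.2121 m


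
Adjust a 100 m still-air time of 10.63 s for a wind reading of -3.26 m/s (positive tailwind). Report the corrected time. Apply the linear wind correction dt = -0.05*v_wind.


dt = -0.05 * v_wind = -0.05 * -3.26 = 0.163 s
t_corrected = t_still + dt = 10.63 + (0.163)
t_corrected = 10.793 s

10.793 s


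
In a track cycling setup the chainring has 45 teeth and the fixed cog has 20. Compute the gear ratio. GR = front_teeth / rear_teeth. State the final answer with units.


GR = front_teeth / rear_teeth
GR = 45 / 20
GR = 2.25

2.25


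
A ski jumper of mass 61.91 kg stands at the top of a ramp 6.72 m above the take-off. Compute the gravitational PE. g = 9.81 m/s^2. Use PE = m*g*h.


PE = m * g * h
PE = 61.91 * 9.81 * 6.72
PE = 607.3371 * 6.72 = 4081.3053 J

4081.3053 J


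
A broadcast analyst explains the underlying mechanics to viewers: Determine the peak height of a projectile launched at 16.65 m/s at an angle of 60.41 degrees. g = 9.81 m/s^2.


H = (v*sin(theta))^2 / (2*g)
vy = v*sin(theta) = 16.65 * sin(60.41 deg) = 14.4785 m/s
H = vy^2 / (2*g) = 209.6277 / (2*9.81)
H = 209.6277 / 19.62 = 10.6844 m

10.6844 m


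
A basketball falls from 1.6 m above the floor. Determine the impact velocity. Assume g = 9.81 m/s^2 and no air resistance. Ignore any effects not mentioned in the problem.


v = sqrt(2 * g * h)
v = sqrt(2 * 9.81 * 1.6)
v = sqrt(31.392) = 5.6029 m/s

5.6029 m/s


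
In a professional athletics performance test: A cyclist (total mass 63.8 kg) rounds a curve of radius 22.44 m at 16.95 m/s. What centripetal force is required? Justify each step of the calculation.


Fc = m * v^2 / r
v^2 = 16.95^2 = 287.3025
Fc = 63.8 * 287.3025 / 22.44
Fc = 18329.8995 / 22.44 = 816.8404 N

816.8404 N


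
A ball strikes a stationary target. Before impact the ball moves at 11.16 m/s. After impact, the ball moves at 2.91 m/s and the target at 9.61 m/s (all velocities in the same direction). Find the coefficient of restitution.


e = (v2_after - v1_after) / (v1_before - v2_before)
Numerator = 9.61 - 2.91 = 6.7
Denominator = 11.16 - 0 = 11.16
e = 6.7 / 11.16 = 0.6004

0.6004


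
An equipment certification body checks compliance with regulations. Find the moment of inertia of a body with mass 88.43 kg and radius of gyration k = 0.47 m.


I = m * k^2
I = 88.43 * 0.47^2
I = 88.43 * 0.2209 = 19.5342 kg*m^2

19.5342 kg*m^2


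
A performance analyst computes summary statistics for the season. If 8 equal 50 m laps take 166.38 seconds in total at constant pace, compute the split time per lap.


Split time = total_time / n_laps = 166.38 / 8
Split time = 20.7975 s per lap

20.7975 s


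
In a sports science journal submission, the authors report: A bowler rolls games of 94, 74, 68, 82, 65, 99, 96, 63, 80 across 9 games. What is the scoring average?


Average = sum / n
Sum = 721
Average = 721 / 9 = 80.1111

80.1111


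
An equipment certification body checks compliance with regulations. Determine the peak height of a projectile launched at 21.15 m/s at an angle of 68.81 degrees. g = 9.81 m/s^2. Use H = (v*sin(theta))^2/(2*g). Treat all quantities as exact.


H = (v*sin(theta))^2 / (2*g)
vy = v*sin(theta) = 21.15 * sin(68.81 deg) = 19.72 m/s
H = vy^2 / (2*g) = 388.8777 / (2*9.81)
H = 388.8777 / 19.62 = 19.8205 m

19.8205 m


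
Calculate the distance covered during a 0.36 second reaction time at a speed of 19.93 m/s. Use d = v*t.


d = v * t
d = 19.93 * 0.36
d = 7.1748 m

7.1748 m


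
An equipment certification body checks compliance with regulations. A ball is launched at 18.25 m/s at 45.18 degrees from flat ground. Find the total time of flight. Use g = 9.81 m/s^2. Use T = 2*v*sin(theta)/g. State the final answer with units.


T = 2*v*sin(theta)/g
sin(theta) = sin(45.18 deg) = 0.7093
T = 2*18.25*0.7093 / 9.81
T = 25.8904 / 9.81 = 2.6392 s

2.6392 s


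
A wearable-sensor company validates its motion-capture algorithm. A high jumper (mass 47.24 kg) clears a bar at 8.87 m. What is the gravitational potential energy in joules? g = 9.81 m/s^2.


PE = m * g * h
PE = 47.24 * 9.81 * 8.87
PE = 463.4244 * 8.87 = 4110.5744 J

4110.5744 J


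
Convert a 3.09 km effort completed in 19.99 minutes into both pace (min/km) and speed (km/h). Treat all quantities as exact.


Pace = time / distance = 19.99 min / 3.09 km = 6.4693 min/km
Speed = distance / time_in_hours = 3.09 / 0.3332 hr
Speed = 9.2746 km/h

6.4693 min/km, 9.2746 km/h


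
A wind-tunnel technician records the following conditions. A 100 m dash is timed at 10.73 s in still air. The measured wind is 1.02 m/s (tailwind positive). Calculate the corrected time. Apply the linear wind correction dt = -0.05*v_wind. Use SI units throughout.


dt = -0.05 * v_wind = -0.05 * 1.02 = -0.051 s
t_corrected = t_still + dt = 10.73 + (-0.051)
t_corrected = 10.679 s

10.679 s


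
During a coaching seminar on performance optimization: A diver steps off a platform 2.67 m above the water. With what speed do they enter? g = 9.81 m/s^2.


v = sqrt(2 * g * h)
v = sqrt(2 * 9.81 * 2.67)
v = sqrt(52.3854) = 7.2378 m/s

7.2378 m/s


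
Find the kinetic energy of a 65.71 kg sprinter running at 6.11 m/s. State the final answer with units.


KE = 0.5 * m * v^2
KE = 0.5 * 65.71 * 6.11^2
KE = 0.5 * 65.71 * 37.3321 = 1226.5461 J

1226.5461 J


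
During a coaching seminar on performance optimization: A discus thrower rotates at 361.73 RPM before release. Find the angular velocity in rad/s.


omega = RPM * 2 * pi / 60
omega = 361.73 * 2 * 3.14159 / 60
omega = 2272.8166 / 60 = 37.8803 rad/s

37.8803 rad/s


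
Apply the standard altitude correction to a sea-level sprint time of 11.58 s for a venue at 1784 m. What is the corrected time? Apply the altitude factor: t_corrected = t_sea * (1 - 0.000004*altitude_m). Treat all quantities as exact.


Correction factor = 1 - 0.000004 * 1784 = 0.992864
t_corrected = t_sea * factor = 11.58 * 0.992864
t_corrected = 11.4974 s

11.4974 s


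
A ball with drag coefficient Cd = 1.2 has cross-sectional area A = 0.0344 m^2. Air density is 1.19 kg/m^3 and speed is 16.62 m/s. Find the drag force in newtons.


Fd = 0.5 * Cd * rho * A * v^2
Fd = 0.5 * 1.2 * 1.19 * 0.0344 * 16.62^2
v^2 = 276.2244
Fd = 0.5 * 1.2 * 1.19 * 0.0344 * 276.2244 = 6.7845 N

6.7845 N


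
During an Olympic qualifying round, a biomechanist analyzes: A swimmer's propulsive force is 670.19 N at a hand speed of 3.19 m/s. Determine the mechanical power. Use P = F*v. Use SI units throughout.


P = F * v
P = 670.19 * 3.19
P = 2137.9061 W

2137.9061 W


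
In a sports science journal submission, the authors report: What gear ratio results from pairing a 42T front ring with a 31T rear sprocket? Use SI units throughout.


GR = front_teeth / rear_teeth
GR = 42 / 31
GR = 1.3548

1.3548


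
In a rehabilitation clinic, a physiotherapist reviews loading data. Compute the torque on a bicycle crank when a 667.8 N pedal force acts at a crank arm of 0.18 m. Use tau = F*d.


tau = F * d
tau = 667.8 * 0.18
tau = 120.204 N*m

120.204 N*m


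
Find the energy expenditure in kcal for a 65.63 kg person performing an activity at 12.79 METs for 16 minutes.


kcal = MET * mass * time_hr
Convert time: 16 min = 0.2667 hr
kcal = 12.79 * 65.63 * 0.2667
kcal = 223.8421 kcal

223.8421 kcal


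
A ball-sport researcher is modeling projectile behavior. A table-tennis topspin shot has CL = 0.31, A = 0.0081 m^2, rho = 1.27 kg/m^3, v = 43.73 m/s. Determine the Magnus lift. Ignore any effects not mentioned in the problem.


FM = 0.5 * CL * rho * A * v^2
FM = 0.5 * 0.31 * 1.27 * 0.0081 * 43.73^2
v^2 = 1912.3129
FM = 0.5 * 0.31 * 1.27 * 0.0081 * 1912.3129 = 3.0492 N

3.0492 N


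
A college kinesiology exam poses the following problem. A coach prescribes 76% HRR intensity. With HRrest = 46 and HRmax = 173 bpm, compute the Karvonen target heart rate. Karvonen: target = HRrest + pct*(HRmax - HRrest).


Target = HRrest + pct*(HRmax - HRrest)
Heart rate reserve = HRmax - HRrest = 173 - 46 = 127 bpm
Fraction = 76% = 0.76
Target = 46 + 0.76 * 127
Target = 46 + 96.52 = 142.52 bpm

142.52 bpm


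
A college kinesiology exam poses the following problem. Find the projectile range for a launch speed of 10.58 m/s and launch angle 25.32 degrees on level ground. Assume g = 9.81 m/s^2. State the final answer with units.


R = v^2 * sin(2*theta) / g
Convert angle to radians: theta = 25.32 deg = 0.4419 rad
sin(2*theta) = sin(0.8838) = 0.7732
R = 10.58^2 * 0.7732 / 9.81
R = 111.9364 * 0.7732 / 9.81 = 8.8223 m

8.8223 m


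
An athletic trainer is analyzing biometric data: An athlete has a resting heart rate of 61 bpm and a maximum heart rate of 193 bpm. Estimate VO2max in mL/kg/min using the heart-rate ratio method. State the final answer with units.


VO2max = 15.3 * HRmax / HRrest
VO2max = 15.3 * 193 / 61
VO2max = 2952.9 / 61 = 48.4082 mL/kg/min

48.4082 mL/kg/min


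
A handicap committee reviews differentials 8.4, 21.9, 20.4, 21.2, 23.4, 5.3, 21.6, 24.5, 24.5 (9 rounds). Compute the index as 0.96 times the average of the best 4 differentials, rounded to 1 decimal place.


All differentials: 8.4, 21.9, 20.4, 21.2, 23.4, 5.3, 21.6, 24.5, 24.5
Sorted: 5.3, 8.4, 20.4, 21.2, 21.6, 21.9, 23.4, 24.5, 24.5
Best 4: 5.3, 8.4, 20.4, 21.2
Average of best = 55.3 / 4 = 13.825
Raw index = 13.825 * 0.96 = 13.272
Handicap index = round(13.272, 1) = 13.3

13.3


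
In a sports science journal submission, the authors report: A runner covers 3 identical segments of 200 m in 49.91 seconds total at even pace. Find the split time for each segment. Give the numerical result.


Split time = total_time / n_laps = 49.91 / 3
Split time = 16.6367 s per lap

16.6367 s


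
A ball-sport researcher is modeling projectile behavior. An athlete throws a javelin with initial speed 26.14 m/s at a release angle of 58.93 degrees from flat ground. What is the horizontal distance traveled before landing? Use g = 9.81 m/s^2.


R = v^2 * sin(2*theta) / g
Convert angle to radians: theta = 58.93 deg = 1.0285 rad
sin(2*theta) = sin(2.057) = 0.8841
R = 26.14^2 * 0.8841 / 9.81
R = 683.2996 * 0.8841 / 9.81 = 61.58 m

61.58 m


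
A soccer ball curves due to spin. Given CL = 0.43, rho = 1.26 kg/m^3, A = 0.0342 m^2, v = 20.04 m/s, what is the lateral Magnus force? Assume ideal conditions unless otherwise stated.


FM = 0.5 * CL * rho * A * v^2
FM = 0.5 * 0.43 * 1.26 * 0.0342 * 20.04^2
v^2 = 401.6016
FM = 0.5 * 0.43 * 1.26 * 0.0342 * 401.6016 = 3.7208 N

3.7208 N


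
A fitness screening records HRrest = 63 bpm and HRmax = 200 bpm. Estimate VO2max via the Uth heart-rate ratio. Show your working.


VO2max = 15.3 * HRmax / HRrest
VO2max = 15.3 * 200 / 63
VO2max = 3060 / 63 = 48.5714 mL/kg/min

48.5714 mL/kg/min


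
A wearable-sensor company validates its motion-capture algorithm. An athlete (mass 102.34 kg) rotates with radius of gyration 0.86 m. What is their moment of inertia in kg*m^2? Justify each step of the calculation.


I = m * k^2
I = 102.34 * 0.86^2
I = 102.34 * 0.7396 = 75.6907 kg*m^2

75.6907 kg*m^2


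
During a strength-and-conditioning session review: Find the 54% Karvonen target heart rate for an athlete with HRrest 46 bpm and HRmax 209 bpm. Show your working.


Target = HRrest + pct*(HRmax - HRrest)
Heart rate reserve = HRmax - HRrest = 209 - 46 = 163 bpm
Fraction = 54% = 0.54
Target = 46 + 0.54 * 163
Target = 46 + 88.02 = 134.02 bpm

134.02 bpm


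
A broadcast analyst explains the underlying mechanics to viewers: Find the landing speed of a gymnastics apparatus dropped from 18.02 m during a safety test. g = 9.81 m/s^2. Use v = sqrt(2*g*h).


v = sqrt(2 * g * h)
v = sqrt(2 * 9.81 * 18.02)
v = sqrt(353.5524) = 18.803 m/s

18.803 m/s


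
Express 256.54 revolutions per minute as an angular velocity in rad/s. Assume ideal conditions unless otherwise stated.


omega = RPM * 2 * pi / 60
omega = 256.54 * 2 * 3.14159 / 60
omega = 1611.8884 / 60 = 26.8648 rad/s

26.8648 rad/s


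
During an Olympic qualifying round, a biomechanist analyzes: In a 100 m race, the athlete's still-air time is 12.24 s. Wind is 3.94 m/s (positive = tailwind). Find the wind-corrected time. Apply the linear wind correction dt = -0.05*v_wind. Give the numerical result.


dt = -0.05 * v_wind = -0.05 * 3.94 = -0.197 s
t_corrected = t_still + dt = 12.24 + (-0.197)
t_corrected = 12.043 s

12.043 s


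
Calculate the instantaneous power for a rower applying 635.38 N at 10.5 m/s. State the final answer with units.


P = F * v
P = 635.38 * 10.5
P = 6671.49 W

6671.49 W


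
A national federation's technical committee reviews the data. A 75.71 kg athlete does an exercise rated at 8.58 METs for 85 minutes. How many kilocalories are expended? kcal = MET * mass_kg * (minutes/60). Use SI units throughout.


kcal = MET * mass * time_hr
Convert time: 85 min = 1.4167 hr
kcal = 8.58 * 75.71 * 1.4167
kcal = 920.255 kcal

920.255 kcal


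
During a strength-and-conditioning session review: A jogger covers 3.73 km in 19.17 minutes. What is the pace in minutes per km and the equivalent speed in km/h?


Pace = time / distance = 19.17 min / 3.73 km = 5.1394 min/km
Speed = distance / time_in_hours = 3.73 / 0.3195 hr
Speed = 11.6745 km/h

5.1394 min/km, 11.6745 km/h


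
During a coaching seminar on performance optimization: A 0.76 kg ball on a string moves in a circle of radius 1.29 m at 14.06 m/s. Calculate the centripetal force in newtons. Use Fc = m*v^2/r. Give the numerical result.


Fc = m * v^2 / r
v^2 = 14.06^2 = 197.6836
Fc = 0.76 * 197.6836 / 1.29
Fc = 150.2395 / 1.29 = 116.4648 N

116.4648 N


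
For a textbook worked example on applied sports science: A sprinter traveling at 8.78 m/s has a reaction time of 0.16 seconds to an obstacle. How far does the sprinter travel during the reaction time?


d = v * t
d = 8.78 * 0.16
d = 1.4048 m

1.4048 m


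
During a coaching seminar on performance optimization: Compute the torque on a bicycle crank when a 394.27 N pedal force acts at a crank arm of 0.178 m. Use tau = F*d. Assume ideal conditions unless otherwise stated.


tau = F * d
tau = 394.27 * 0.178
tau = 70.1801 N*m

70.1801 N*m


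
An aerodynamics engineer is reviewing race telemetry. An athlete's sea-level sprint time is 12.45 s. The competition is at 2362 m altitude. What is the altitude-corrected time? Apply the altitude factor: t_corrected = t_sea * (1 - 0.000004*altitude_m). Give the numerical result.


Correction factor = 1 - 0.000004 * 2362 = 0.990552
t_corrected = t_sea * factor = 12.45 * 0.990552
t_corrected = 12.3324 s

12.3324 s


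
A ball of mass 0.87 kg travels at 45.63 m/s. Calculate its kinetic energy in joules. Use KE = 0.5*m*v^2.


KE = 0.5 * m * v^2
KE = 0.5 * 0.87 * 45.63^2
KE = 0.5 * 0.87 * 2082.0969 = 905.7122 J

905.7122 J


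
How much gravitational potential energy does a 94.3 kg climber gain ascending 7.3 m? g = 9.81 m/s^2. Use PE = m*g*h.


PE = m * g * h
PE = 94.3 * 9.81 * 7.3
PE = 925.083 * 7.3 = 6753.1059 J

6753.1059 J


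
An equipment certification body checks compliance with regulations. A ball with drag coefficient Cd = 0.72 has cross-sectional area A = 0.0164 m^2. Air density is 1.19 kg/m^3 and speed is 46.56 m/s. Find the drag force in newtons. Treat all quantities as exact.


Fd = 0.5 * Cd * rho * A * v^2
Fd = 0.5 * 0.72 * 1.19 * 0.0164 * 46.56^2
v^2 = 2167.8336
Fd = 0.5 * 0.72 * 1.19 * 0.0164 * 2167.8336 = 15.2307 N

15.2307 N


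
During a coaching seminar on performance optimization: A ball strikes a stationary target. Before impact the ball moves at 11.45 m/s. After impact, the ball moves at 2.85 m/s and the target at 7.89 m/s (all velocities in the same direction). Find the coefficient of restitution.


e = (v2_after - v1_after) / (v1_before - v2_before)
Numerator = 7.89 - 2.85 = 5.04
Denominator = 11.45 - 0 = 11.45
e = 5.04 / 11.45 = 0.4402

0.4402


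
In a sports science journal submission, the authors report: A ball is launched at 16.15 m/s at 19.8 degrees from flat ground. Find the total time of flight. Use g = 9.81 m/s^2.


T = 2*v*sin(theta)/g
sin(theta) = sin(19.8 deg) = 0.3387
T = 2*16.15*0.3387 / 9.81
T = 10.9412 / 9.81 = 1.1153 s

1.1153 s


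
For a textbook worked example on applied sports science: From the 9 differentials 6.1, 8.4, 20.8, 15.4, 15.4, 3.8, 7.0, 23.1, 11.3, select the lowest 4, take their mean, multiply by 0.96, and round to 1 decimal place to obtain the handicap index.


All differentials: 6.1, 8.4, 20.8, 15.4, 15.4, 3.8, 7.0, 23.1, 11.3
Sorted: 3.8, 6.1, 7.0, 8.4, 11.3, 15.4, 15.4, 20.8, 23.1
Best 4: 3.8, 6.1, 7.0, 8.4
Average of best = 25.3 / 4 = 6.325
Raw index = 6.325 * 0.96 = 6.072
Handicap index = round(6.072, 1) = 6.1

6.1


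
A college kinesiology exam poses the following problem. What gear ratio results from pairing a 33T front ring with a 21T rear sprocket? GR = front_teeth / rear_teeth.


GR = front_teeth / rear_teeth
GR = 33 / 21
GR = 1.5714

1.5714


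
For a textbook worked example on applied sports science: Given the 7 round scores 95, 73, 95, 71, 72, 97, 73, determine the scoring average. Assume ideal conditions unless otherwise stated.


Average = sum / n
Sum = 576
Average = 576 / 7 = 82.2857

82.2857


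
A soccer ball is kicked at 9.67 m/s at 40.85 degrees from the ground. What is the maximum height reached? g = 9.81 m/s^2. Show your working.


H = (v*sin(theta))^2 / (2*g)
vy = v*sin(theta) = 9.67 * sin(40.85 deg) = 6.325 m/s
H = vy^2 / (2*g) = 40.0052 / (2*9.81)
H = 40.0052 / 19.62 = 2.039 m

2.039 m


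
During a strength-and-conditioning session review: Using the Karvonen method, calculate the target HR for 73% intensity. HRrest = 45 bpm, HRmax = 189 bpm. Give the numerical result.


Target = HRrest + pct*(HRmax - HRrest)
Heart rate reserve = HRmax - HRrest = 189 - 45 = 144 bpm
Fraction = 73% = 0.73
Target = 45 + 0.73 * 144
Target = 45 + 105.12 = 150.12 bpm

150.12 bpm


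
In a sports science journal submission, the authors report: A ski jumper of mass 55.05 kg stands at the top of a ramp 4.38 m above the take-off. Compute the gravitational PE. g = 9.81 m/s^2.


PE = m * g * h
PE = 55.05 * 9.81 * 4.38
PE = 540.0405 * 4.38 = 2365.3774 J

2365.3774 J


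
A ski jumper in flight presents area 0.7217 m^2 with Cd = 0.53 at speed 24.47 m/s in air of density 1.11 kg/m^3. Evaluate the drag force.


Fd = 0.5 * Cd * rho * A * v^2
Fd = 0.5 * 0.53 * 1.11 * 0.7217 * 24.47^2
v^2 = 598.7809
Fd = 0.5 * 0.53 * 1.11 * 0.7217 * 598.7809 = 127.114 N

127.114 N


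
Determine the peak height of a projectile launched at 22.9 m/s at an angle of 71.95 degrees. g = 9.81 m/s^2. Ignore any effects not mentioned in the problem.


H = (v*sin(theta))^2 / (2*g)
vy = v*sin(theta) = 22.9 * sin(71.95 deg) = 21.773 m/s
H = vy^2 / (2*g) = 474.064 / (2*9.81)
H = 474.064 / 19.62 = 24.1623 m

24.1623 m


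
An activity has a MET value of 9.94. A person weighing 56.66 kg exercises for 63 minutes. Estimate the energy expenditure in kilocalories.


kcal = MET * mass * time_hr
Convert time: 63 min = 1.05 hr
kcal = 9.94 * 56.66 * 1.05
kcal = 591.3604 kcal

591.3604 kcal


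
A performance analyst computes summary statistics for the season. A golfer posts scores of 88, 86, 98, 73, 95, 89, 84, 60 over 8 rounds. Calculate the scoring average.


Average = sum / n
Sum = 673
Average = 673 / 8 = 84.125

84.125


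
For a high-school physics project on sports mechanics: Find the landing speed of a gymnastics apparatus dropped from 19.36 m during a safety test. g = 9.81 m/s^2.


v = sqrt(2 * g * h)
v = sqrt(2 * 9.81 * 19.36)
v = sqrt(379.8432) = 19.4896 m/s

19.4896 m/s


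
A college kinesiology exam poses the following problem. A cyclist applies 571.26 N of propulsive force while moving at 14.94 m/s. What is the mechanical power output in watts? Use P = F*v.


P = F * v
P = 571.26 * 14.94
P = 8534.6244 W

8534.6244 W


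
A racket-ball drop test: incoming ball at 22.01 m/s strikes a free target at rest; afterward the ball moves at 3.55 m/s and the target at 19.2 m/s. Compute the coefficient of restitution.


e = (v2_after - v1_after) / (v1_before - v2_before)
Numerator = 19.2 - 3.55 = 15.65
Denominator = 22.01 - 0 = 22.01
e = 15.65 / 22.01 = 0.711

0.711


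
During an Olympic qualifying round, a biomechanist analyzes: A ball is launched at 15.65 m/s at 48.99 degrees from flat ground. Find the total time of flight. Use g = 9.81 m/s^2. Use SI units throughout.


T = 2*v*sin(theta)/g
sin(theta) = sin(48.99 deg) = 0.7546
T = 2*15.65*0.7546 / 9.81
T = 23.6188 / 9.81 = 2.4076 s

2.4076 s


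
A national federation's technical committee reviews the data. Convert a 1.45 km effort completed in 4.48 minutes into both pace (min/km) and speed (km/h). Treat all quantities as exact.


Pace = time / distance = 4.48 min / 1.45 km = 3.0897 min/km
Speed = distance / time_in_hours = 1.45 / 0.0747 hr
Speed = 19.4196 km/h

3.0897 min/km, 19.4196 km/h


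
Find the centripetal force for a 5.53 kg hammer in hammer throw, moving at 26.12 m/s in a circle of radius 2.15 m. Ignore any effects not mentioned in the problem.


Fc = m * v^2 / r
v^2 = 26.12^2 = 682.2544
Fc = 5.53 * 682.2544 / 2.15
Fc = 3772.8668 / 2.15 = 1754.8218 N

1754.8218 N


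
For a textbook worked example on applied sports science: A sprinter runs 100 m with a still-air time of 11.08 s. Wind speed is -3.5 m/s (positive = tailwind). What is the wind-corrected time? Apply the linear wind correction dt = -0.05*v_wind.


dt = -0.05 * v_wind = -0.05 * -3.5 = 0.175 s
t_corrected = t_still + dt = 11.08 + (0.175)
t_corrected = 11.255 s

11.255 s


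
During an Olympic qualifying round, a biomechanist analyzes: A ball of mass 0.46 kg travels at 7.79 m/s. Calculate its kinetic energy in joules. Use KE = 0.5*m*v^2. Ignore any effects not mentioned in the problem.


KE = 0.5 * m * v^2
KE = 0.5 * 0.46 * 7.79^2
KE = 0.5 * 0.46 * 60.6841 = 13.9573 J

13.9573 J


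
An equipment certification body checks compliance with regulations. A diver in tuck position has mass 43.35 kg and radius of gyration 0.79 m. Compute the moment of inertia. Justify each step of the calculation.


I = m * k^2
I = 43.35 * 0.79^2
I = 43.35 * 0.6241 = 27.0547 kg*m^2

27.0547 kg*m^2


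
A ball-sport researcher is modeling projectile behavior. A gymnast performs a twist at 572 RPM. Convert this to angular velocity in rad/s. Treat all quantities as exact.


omega = RPM * 2 * pi / 60
omega = 572 * 2 * 3.14159 / 60
omega = 3593.982 / 60 = 59.8997 rad/s

59.8997 rad/s


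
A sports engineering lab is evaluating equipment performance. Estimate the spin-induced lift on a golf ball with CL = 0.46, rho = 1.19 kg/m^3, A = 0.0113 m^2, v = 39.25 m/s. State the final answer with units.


FM = 0.5 * CL * rho * A * v^2
FM = 0.5 * 0.46 * 1.19 * 0.0113 * 39.25^2
v^2 = 1540.5625
FM = 0.5 * 0.46 * 1.19 * 0.0113 * 1540.5625 = 4.7647 N

4.7647 N


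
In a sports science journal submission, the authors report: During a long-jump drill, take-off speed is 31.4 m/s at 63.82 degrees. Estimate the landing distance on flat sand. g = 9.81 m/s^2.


R = v^2 * sin(2*theta) / g
Convert angle to radians: theta = 63.82 deg = 1.1139 rad
sin(2*theta) = sin(2.2277) = 0.7919
R = 31.4^2 * 0.7919 / 9.81
R = 985.96 * 0.7919 / 9.81 = 79.5867 m

79.5867 m


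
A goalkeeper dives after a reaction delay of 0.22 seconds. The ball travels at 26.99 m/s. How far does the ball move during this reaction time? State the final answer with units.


d = v * t
d = 26.99 * 0.22
d = 5.9378 m

5.9378 m


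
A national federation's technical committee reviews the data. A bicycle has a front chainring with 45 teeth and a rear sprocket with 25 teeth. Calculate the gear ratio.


GR = front_teeth / rear_teeth
GR = 45 / 25
GR = 1.8

1.8


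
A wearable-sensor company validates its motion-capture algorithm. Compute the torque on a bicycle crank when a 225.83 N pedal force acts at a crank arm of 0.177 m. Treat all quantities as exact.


tau = F * d
tau = 225.83 * 0.177
tau = 39.9719 N*m

39.9719 N*m


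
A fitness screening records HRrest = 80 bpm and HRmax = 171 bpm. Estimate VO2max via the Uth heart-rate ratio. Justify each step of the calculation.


VO2max = 15.3 * HRmax / HRrest
VO2max = 15.3 * 171 / 80
VO2max = 2616.3 / 80 = 32.7037 mL/kg/min

32.7037 mL/kg/min


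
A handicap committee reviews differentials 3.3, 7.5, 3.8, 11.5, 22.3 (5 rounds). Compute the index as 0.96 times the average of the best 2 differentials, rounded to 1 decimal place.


All differentials: 3.3, 7.5, 3.8, 11.5, 22.3
Sorted: 3.3, 3.8, 7.5, 11.5, 22.3
Best 2: 3.3, 3.8
Average of best = 7.1 / 2 = 3.55
Raw index = 3.55 * 0.96 = 3.408
Handicap index = round(3.408, 1) = 3.4

3.4


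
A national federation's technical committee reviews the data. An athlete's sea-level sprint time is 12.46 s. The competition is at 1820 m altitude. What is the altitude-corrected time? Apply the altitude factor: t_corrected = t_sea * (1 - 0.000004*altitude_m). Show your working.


Correction factor = 1 - 0.000004 * 1820 = 0.99272
t_corrected = t_sea * factor = 12.46 * 0.99272
t_corrected = 12.3693 s

12.3693 s


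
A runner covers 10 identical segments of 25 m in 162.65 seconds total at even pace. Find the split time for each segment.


Split time = total_time / n_laps = 162.65 / 10
Split time = 16.265 s per lap

16.265 s


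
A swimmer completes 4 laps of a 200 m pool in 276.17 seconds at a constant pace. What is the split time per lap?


Split time = total_time / n_laps = 276.17 / 4
Split time = 69.0425 s per lap

69.0425 s


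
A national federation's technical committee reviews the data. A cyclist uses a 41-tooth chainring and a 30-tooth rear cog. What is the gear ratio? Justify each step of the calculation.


GR = front_teeth / rear_teeth
GR = 41 / 30
GR = 1.3667

1.3667


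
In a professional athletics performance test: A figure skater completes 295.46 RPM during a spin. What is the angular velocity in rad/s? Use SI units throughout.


omega = RPM * 2 * pi / 60
omega = 295.46 * 2 * 3.14159 / 60
omega = 1856.4299 / 60 = 30.9405 rad/s

30.9405 rad/s


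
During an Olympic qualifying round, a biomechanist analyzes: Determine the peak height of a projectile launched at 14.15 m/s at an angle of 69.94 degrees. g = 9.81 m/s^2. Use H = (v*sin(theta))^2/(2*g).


H = (v*sin(theta))^2 / (2*g)
vy = v*sin(theta) = 14.15 * sin(69.94 deg) = 13.2916 m/s
H = vy^2 / (2*g) = 176.666 / (2*9.81)
H = 176.666 / 19.62 = 9.0044 m

9.0044 m


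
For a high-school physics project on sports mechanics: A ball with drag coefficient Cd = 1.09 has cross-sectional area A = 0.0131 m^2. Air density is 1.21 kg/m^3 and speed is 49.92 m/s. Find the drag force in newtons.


Fd = 0.5 * Cd * rho * A * v^2
Fd = 0.5 * 1.09 * 1.21 * 0.0131 * 49.92^2
v^2 = 2492.0064
Fd = 0.5 * 1.09 * 1.21 * 0.0131 * 2492.0064 = 21.5279 N

21.5279 N


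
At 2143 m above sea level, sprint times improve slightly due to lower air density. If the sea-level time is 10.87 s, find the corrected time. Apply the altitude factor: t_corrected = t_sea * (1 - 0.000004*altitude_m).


Correction factor = 1 - 0.000004 * 2143 = 0.991428
t_corrected = t_sea * factor = 10.87 * 0.991428
t_corrected = 10.7768 s

10.7768 s


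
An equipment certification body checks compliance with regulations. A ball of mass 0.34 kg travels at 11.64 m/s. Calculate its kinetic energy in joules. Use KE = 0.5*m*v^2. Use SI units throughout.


KE = 0.5 * m * v^2
KE = 0.5 * 0.34 * 11.64^2
KE = 0.5 * 0.34 * 135.4896 = 23.0332 J

23.0332 J


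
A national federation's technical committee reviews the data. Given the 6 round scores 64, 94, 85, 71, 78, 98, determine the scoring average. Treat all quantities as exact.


Average = sum / n
Sum = 490
Average = 490 / 6 = 81.6667

81.6667


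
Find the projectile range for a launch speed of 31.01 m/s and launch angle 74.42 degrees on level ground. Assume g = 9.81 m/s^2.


R = v^2 * sin(2*theta) / g
Convert angle to radians: theta = 74.42 deg = 1.2989 rad
sin(2*theta) = sin(2.5977) = 0.5174
R = 31.01^2 * 0.5174 / 9.81
R = 961.6201 * 0.5174 / 9.81 = 50.7208 m

50.7208 m


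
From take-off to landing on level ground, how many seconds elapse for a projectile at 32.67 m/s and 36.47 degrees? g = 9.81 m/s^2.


T = 2*v*sin(theta)/g
sin(theta) = sin(36.47 deg) = 0.5944
T = 2*32.67*0.5944 / 9.81
T = 38.8382 / 9.81 = 3.959 s

3.959 s


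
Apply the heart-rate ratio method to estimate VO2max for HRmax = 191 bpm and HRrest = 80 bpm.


VO2max = 15.3 * HRmax / HRrest
VO2max = 15.3 * 191 / 80
VO2max = 2922.3 / 80 = 36.5288 mL/kg/min

36.5288 mL/kg/min


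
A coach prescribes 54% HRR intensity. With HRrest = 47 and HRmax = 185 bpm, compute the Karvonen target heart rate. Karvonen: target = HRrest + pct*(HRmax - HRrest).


Target = HRrest + pct*(HRmax - HRrest)
Heart rate reserve = HRmax - HRrest = 185 - 47 = 138 bpm
Fraction = 54% = 0.54
Target = 47 + 0.54 * 138
Target = 47 + 74.52 = 121.52 bpm

121.52 bpm


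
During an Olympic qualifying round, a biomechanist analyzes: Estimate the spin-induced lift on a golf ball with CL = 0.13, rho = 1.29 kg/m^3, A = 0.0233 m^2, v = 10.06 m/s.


FM = 0.5 * CL * rho * A * v^2
FM = 0.5 * 0.13 * 1.29 * 0.0233 * 10.06^2
v^2 = 101.2036
FM = 0.5 * 0.13 * 1.29 * 0.0233 * 101.2036 = 0.1977 N

0.1977 N


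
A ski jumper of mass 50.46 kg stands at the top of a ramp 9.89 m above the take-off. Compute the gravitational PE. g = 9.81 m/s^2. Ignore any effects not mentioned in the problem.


PE = m * g * h
PE = 50.46 * 9.81 * 9.89
PE = 495.0126 * 9.89 = 4895.6746 J

4895.6746 J


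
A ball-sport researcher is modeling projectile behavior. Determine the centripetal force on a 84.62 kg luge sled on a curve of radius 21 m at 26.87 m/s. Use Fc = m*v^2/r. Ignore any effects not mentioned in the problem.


Fc = m * v^2 / r
v^2 = 26.87^2 = 721.9969
Fc = 84.62 * 721.9969 / 21
Fc = 61095.3777 / 21 = 2909.3037 N

2909.3037 N


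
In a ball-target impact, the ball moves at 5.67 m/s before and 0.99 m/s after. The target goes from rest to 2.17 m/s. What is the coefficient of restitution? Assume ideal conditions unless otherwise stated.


e = (v2_after - v1_after) / (v1_before - v2_before)
Numerator = 2.17 - 0.99 = 1.18
Denominator = 5.67 - 0 = 5.67
e = 1.18 / 5.67 = 0.2081

0.2081


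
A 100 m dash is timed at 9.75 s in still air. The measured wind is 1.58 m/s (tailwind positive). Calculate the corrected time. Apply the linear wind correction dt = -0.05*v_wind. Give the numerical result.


dt = -0.05 * v_wind = -0.05 * 1.58 = -0.079 s
t_corrected = t_still + dt = 9.75 + (-0.079)
t_corrected = 9.671 s

9.671 s


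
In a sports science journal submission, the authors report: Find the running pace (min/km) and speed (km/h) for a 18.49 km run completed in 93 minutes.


Pace = time / distance = 93 min / 18.49 km = 5.0297 min/km
Speed = distance / time_in_hours = 18.49 / 1.55 hr
Speed = 11.929 km/h

5.0297 min/km, 11.929 km/h


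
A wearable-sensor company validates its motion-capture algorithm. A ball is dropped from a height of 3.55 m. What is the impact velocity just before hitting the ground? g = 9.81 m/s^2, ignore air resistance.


v = sqrt(2 * g * h)
v = sqrt(2 * 9.81 * 3.55)
v = sqrt(69.651) = 8.3457 m/s

8.3457 m/s


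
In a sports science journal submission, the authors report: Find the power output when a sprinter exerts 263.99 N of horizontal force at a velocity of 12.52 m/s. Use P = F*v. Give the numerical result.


P = F * v
P = 263.99 * 12.52
P = 3305.1548 W

3305.1548 W


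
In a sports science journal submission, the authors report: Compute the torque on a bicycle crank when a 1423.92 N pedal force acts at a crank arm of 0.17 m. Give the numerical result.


tau = F * d
tau = 1423.92 * 0.17
tau = 242.0664 N*m

242.0664 N*m


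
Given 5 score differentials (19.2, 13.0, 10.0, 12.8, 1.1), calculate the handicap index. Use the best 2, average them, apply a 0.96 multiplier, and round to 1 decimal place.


All differentials: 19.2, 13.0, 10.0, 12.8, 1.1
Sorted: 1.1, 10.0, 12.8, 13.0, 19.2
Best 2: 1.1, 10.0
Average of best = 11.1 / 2 = 5.55
Raw index = 5.55 * 0.96 = 5.328
Handicap index = round(5.328, 1) = 5.3

5.3


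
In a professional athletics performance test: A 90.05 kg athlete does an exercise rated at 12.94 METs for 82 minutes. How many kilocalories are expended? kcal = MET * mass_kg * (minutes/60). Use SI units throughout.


kcal = MET * mass * time_hr
Convert time: 82 min = 1.3667 hr
kcal = 12.94 * 90.05 * 1.3667
kcal = 1592.5042 kcal

1592.5042 kcal


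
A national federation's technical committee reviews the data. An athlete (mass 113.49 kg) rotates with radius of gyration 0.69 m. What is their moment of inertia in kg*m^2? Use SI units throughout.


I = m * k^2
I = 113.49 * 0.69^2
I = 113.49 * 0.4761 = 54.0326 kg*m^2

54.0326 kg*m^2


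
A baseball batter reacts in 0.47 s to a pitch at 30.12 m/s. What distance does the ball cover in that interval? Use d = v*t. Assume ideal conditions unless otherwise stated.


d = v * t
d = 30.12 * 0.47
d = 14.1564 m

14.1564 m


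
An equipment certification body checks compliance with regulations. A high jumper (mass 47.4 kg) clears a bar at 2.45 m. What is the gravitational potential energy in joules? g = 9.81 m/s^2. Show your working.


PE = m * g * h
PE = 47.4 * 9.81 * 2.45
PE = 464.994 * 2.45 = 1139.2353 J

1139.2353 J


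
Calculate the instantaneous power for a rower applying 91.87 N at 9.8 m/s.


P = F * v
P = 91.87 * 9.8
P = 900.326 W

900.326 W


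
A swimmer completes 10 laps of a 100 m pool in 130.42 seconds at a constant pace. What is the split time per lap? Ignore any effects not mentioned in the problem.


Split time = total_time / n_laps = 130.42 / 10
Split time = 13.042 s per lap

13.042 s


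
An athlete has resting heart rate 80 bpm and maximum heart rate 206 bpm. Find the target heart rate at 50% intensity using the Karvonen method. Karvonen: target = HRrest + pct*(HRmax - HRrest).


Target = HRrest + pct*(HRmax - HRrest)
Heart rate reserve = HRmax - HRrest = 206 - 80 = 126 bpm
Fraction = 50% = 0.5
Target = 80 + 0.5 * 126
Target = 80 + 63 = 143 bpm

143 bpm


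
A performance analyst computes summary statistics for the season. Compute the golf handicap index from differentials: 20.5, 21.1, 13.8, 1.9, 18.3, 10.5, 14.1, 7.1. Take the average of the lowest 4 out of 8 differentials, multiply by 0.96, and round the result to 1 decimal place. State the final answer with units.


All differentials: 20.5, 21.1, 13.8, 1.9, 18.3, 10.5, 14.1, 7.1
Sorted: 1.9, 7.1, 10.5, 13.8, 14.1, 18.3, 20.5, 21.1
Best 4: 1.9, 7.1, 10.5, 13.8
Average of best = 33.3 / 4 = 8.325
Raw index = 8.325 * 0.96 = 7.992
Handicap index = round(7.992, 1) = 8.0

8.0


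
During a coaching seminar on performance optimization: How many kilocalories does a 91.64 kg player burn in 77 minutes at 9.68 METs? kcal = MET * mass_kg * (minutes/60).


kcal = MET * mass * time_hr
Convert time: 77 min = 1.2833 hr
kcal = 9.68 * 91.64 * 1.2833
kcal = 1138.4132 kcal

1138.4132 kcal
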